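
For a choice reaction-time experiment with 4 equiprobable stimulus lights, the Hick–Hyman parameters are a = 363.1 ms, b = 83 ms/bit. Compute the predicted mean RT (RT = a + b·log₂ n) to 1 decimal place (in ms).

529.1 ms

log₂(4) = 2 bits, so RT = 363.1 + 83 × 2 ≈ 529.100 ms.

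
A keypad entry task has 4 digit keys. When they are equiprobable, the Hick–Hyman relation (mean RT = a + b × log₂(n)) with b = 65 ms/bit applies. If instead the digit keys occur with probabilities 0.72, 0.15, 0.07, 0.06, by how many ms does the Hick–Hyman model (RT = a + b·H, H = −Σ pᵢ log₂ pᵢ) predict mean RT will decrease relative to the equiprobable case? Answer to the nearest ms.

Equiprobable entropy H₀ = log₂ 4 = 2.0000 bits.
Skewed entropy H = −Σ pᵢ log₂ pᵢ = 1.2639 bits.
ΔRT = b·(H₀ − H) = 65 × 0.7361 = 47.85 ms.

48 ms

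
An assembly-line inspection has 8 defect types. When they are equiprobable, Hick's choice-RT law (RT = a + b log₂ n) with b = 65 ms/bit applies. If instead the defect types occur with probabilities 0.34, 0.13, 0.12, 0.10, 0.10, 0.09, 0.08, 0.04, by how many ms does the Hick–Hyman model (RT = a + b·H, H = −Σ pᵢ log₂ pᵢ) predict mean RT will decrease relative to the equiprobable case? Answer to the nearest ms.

17 ms

Equiprobable entropy H₀ = log₂ 8 = 3.0000 bits.
Skewed entropy H = −Σ pᵢ log₂ pᵢ = 2.7332 bits.
ΔRT = b·(H₀ − H) = 65 × 0.2668 = 17.34 ms.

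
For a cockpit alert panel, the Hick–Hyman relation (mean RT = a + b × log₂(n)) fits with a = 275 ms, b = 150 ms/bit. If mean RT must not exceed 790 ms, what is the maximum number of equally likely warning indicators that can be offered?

10

150·log₂ n ≤ 790 − 275 = 515, giving log₂ n ≤ 3.4333 and n ≤ 10.803. The largest whole number is 10.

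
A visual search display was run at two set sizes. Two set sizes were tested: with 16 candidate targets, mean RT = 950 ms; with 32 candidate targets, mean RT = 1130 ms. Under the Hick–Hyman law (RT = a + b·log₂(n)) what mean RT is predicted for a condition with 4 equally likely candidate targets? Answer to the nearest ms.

Solve the two-equation system in a and b:
  b = (1130 − 950) / (log₂ 32 − log₂ 16) = 180 / (5 − 4) = 180 ms/bit
  a = 950 − 180 × 4 = 230 ms
Then RT(4) = 230 + 180 × log₂ 4 = 230 + 180 × 2 ≈ 590.000 ms.

590 ms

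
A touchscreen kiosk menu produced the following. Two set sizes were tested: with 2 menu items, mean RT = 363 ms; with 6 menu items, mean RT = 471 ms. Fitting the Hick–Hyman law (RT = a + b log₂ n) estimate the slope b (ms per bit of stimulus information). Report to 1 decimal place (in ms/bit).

68.1 ms/bit

Slope: b = (471 − 363) / (log₂ 6 − log₂ 2) = 108/1.5850 = 68.140 ms/bit.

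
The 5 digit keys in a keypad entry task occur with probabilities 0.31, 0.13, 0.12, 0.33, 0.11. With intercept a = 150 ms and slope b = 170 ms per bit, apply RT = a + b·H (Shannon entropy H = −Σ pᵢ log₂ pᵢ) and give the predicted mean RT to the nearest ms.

H = 0.31·log₂(1/0.31) + 0.13·log₂(1/0.13) + 0.12·log₂(1/0.12) + 0.33·log₂(1/0.33) + 0.11·log₂(1/0.11) = 2.1516 bits.
RT = 150 + 170 × 2.1516 = 515.77 ms.

516 ms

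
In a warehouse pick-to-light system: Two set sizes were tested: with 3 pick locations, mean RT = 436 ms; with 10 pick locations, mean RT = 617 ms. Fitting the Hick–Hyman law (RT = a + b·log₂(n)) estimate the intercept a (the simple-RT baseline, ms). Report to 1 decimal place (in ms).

b = (RT₂ − RT₁)/(log₂ n₂ − log₂ n₁) = (617 − 436)/(3.3219 − 1.5850) = 104.205 ms/bit.
a = RT₁ − b·log₂ n₁ = 436 − 104.205 × 1.5850 = 270.839 ms.

270.8 ms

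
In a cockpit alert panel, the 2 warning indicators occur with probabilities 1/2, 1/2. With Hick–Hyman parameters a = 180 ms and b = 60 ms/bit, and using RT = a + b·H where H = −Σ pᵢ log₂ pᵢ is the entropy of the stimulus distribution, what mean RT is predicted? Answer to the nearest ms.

H = −Σ pᵢ log₂ pᵢ = 0.5·1 + 0.5·1 = 1.000 bits.
RT = 180 + 60 × 1.000 = 240.00 ms.

240 ms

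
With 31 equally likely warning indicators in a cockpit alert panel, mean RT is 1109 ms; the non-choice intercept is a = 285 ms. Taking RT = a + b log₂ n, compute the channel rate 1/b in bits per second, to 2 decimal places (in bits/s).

b = (1109 − 285)/log₂ 31 = 824/4.9542 = 166.324 ms per bit = 0.16632 s/bit; the reciprocal is 6.012 bits/s.

6.01 bits/s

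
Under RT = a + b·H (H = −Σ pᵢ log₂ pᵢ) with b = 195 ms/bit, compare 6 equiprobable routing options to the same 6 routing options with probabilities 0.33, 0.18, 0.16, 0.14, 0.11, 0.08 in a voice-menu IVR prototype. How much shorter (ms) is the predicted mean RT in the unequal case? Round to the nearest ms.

The RT saving is b·ΔH. Equiprobable H₀ = log₂(6) = 2.5850 bits; with the given probabilities H = 2.4351 bits.
b·(H₀ − H) = 195 × (2.5850 − 2.4351) = 29.23 ms.

29 ms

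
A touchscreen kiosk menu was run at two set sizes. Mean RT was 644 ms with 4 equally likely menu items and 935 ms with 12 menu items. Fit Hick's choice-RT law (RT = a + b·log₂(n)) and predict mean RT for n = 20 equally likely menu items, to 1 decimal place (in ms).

1070.3 ms

Solve the two-equation system in a and b:
  b = (935 − 644) / (log₂ 12 − log₂ 4) = 291 / (3.5850 − 2) = 183.601 ms/bit
  a = 644 − 183.601 × 2 = 276.799 ms
Then RT(20) = 276.799 + 183.601 × log₂ 20 = 276.799 + 183.601 × 4.3219 ≈ 1070.307 ms.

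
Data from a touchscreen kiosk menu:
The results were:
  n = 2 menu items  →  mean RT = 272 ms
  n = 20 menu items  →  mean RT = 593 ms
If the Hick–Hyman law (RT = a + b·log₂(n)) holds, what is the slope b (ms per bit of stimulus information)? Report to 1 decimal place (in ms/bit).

96.6 ms/bit

Slope: b = (593 − 272) / (log₂ 20 − log₂ 2) = 321/3.3219 = 96.631 ms/bit.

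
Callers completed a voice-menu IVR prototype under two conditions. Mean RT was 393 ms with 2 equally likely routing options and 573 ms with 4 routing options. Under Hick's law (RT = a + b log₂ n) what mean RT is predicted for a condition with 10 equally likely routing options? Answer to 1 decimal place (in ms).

RT is linear in log₂ n, so two points fix the line:
  b = (573 − 393) / (log₂ 4 − log₂ 2) = 180 / (2 − 1) = 180.000 ms/bit
  a = 393 − 180.000 × 1 = 213.000 ms
Then RT(10) = 213.000 + 180.000 × log₂ 10 = 213.000 + 180.000 × 3.3219 ≈ 810.947 ms.

810.9 ms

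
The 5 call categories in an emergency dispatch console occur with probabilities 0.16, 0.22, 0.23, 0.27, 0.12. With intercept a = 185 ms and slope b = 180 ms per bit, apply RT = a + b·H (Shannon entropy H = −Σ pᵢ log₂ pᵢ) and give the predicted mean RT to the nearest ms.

593 ms

H = 0.16·log₂(1/0.16) + 0.22·log₂(1/0.22) + 0.23·log₂(1/0.23) + 0.27·log₂(1/0.27) + 0.12·log₂(1/0.12) = 2.2683 bits.
RT = 185 + 180 × 2.2683 = 593.30 ms.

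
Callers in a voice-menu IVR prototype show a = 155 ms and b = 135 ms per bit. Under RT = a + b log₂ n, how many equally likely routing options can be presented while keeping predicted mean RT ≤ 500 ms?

5

135·log₂ n ≤ 500 − 155 = 345, giving log₂ n ≤ 2.5556 and n ≤ 5.879. The largest whole number is 5.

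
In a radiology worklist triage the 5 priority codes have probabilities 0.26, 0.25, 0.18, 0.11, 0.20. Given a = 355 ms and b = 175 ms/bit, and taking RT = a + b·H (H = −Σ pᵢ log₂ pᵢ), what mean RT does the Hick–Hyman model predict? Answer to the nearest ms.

Entropy contributions −pᵢ log₂ pᵢ: 0.5053, 0.5000, 0.4453, 0.3503, 0.4644; sum H = 2.2653 bits.
RT = a + bH = 355 + 175·2.2653 = 751.42 ms.

751 ms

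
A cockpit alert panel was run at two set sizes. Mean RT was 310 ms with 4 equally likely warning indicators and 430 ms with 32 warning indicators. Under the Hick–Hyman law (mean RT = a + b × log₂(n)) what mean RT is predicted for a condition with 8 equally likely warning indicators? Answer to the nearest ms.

350 ms

Solve the two-equation system in a and b:
  b = (430 − 310) / (log₂ 32 − log₂ 4) = 120 / (5 − 2) = 40 ms/bit
  a = 310 − 40 × 2 = 230 ms
Then RT(8) = 230 + 40 × log₂ 8 = 230 + 40 × 3 ≈ 350.000 ms.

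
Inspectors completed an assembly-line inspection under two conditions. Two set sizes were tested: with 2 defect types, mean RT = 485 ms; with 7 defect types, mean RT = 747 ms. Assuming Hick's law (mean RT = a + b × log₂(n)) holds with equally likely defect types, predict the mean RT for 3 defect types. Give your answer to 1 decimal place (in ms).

569.8 ms

Solve the two-equation system in a and b:
  b = (747 − 485) / (log₂ 7 − log₂ 2) = 262 / (2.8074 − 1) = 144.963 ms/bit
  a = 485 − 144.963 × 1 = 340.037 ms
Then RT(3) = 340.037 + 144.963 × log₂ 3 = 340.037 + 144.963 × 1.5850 ≈ 569.798 ms.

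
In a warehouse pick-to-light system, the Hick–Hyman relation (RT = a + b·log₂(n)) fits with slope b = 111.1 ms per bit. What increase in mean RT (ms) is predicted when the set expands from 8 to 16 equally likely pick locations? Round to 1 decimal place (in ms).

ΔRT = (a + b log₂ n₂) − (a + b log₂ n₁) = b·(log₂ n₂ − log₂ n₁).
log₂(16) − log₂(8) = log₂(16/8) = log₂(2) = 1.
ΔRT = 111.1 × 1.0000 = 111.100 ms.

111.1 ms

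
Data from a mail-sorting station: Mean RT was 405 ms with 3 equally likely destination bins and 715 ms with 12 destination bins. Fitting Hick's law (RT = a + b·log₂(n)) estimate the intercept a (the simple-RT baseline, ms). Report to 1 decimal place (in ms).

Slope: b = (715 − 405) / (log₂ 12 − log₂ 3) = 310/2.0000 = 155.000 ms/bit.
Intercept: a = 405 − 155.000·log₂(3) = 159.331 ms.

159.3 ms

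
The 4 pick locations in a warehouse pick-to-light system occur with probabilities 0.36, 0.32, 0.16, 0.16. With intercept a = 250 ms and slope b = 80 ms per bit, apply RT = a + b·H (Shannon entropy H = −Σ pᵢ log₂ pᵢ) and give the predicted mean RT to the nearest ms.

H = 0.36·log₂(1/0.36) + 0.32·log₂(1/0.32) + 0.16·log₂(1/0.16) + 0.16·log₂(1/0.16) = 1.9027 bits.
RT = 250 + 80 × 1.9027 = 402.21 ms.

402 ms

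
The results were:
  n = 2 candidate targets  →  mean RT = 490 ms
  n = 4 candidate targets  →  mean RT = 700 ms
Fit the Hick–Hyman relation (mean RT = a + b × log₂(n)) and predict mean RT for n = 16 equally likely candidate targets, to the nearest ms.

Solve the two-equation system in a and b:
  b = (700 − 490) / (log₂ 4 − log₂ 2) = 210 / (2 − 1) = 210 ms/bit
  a = 490 − 210 × 1 = 280 ms
Then RT(16) = 280 + 210 × log₂ 16 = 280 + 210 × 4 ≈ 1120.000 ms.

1120 ms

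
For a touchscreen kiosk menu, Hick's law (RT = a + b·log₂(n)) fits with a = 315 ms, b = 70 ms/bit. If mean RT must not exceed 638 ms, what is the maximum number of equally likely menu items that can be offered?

70·log₂ n ≤ 638 − 315 = 323, giving log₂ n ≤ 4.6143 and n ≤ 24.493. The largest whole number is 24.

24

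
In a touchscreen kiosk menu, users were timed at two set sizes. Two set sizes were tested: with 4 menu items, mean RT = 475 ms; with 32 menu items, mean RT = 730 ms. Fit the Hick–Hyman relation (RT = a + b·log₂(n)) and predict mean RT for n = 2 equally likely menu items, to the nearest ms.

390 ms

Solve the two-equation system in a and b:
  b = (730 − 475) / (log₂ 32 − log₂ 4) = 255 / (5 − 2) = 85 ms/bit
  a = 475 − 85 × 2 = 305 ms
Then RT(2) = 305 + 85 × log₂ 2 = 305 + 85 × 1 ≈ 390.000 ms.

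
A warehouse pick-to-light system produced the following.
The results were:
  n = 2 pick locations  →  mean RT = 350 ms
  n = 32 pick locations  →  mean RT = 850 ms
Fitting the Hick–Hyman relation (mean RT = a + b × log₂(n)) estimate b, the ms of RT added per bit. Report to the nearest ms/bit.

125 ms/bit

The slope on a log₂ axis is (850 − 350) / (5 − 1) = 125 ms/bit.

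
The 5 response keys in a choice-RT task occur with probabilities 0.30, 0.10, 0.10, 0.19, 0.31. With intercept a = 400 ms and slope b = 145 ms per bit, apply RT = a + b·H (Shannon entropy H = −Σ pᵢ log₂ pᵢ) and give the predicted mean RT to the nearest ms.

H = 0.30·log₂(1/0.30) + 0.10·log₂(1/0.10) + 0.10·log₂(1/0.10) + 0.19·log₂(1/0.19) + 0.31·log₂(1/0.31) = 2.1645 bits.
RT = 400 + 145 × 2.1645 = 713.85 ms.

714 ms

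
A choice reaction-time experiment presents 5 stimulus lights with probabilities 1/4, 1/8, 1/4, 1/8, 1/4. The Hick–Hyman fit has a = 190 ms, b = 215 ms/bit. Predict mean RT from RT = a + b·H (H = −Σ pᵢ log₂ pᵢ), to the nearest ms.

674 ms

Each term −pᵢ log₂ pᵢ: 0.25·2 + 0.125·3 + 0.25·2 + 0.125·3 + 0.25·2; summed, H = 2.250 bits.
Mean RT = a + bH = 190 + 215·2.250 = 673.75 ms.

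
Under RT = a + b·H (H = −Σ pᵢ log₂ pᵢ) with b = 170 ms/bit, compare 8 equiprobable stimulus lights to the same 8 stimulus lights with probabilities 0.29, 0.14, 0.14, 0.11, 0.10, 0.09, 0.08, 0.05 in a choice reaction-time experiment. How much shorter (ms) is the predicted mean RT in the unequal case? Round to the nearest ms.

31 ms

Equiprobable entropy H₀ = log₂ 8 = 3.0000 bits.
Skewed entropy H = −Σ pᵢ log₂ pᵢ = 2.8149 bits.
ΔRT = b·(H₀ − H) = 170 × 0.1851 = 31.47 ms.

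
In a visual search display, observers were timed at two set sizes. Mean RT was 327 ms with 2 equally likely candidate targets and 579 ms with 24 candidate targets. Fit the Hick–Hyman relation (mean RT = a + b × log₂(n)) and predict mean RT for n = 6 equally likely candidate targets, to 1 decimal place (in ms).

RT is linear in log₂ n, so two points fix the line:
  b = (579 − 327) / (log₂ 24 − log₂ 2) = 252 / (4.5850 − 1) = 70.294 ms/bit
  a = 327 − 70.294 × 1 = 256.706 ms
Then RT(6) = 256.706 + 70.294 × log₂ 6 = 256.706 + 70.294 × 2.5850 ≈ 438.413 ms.

438.4 ms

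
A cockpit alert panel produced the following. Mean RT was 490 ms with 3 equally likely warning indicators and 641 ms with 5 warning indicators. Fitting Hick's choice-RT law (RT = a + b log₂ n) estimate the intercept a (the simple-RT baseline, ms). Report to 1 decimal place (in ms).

165.3 ms

Slope: b = (641 − 490) / (log₂ 5 − log₂ 3) = 151/0.7370 = 204.894 ms/bit.
Intercept: a = 490 − 204.894·log₂(3) = 165.250 ms.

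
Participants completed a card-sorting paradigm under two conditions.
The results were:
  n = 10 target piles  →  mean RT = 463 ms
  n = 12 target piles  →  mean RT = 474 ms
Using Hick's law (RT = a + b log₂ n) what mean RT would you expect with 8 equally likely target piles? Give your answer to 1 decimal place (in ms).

449.5 ms

Solve the two-equation system in a and b:
  b = (474 − 463) / (log₂ 12 − log₂ 10) = 11 / (3.5850 − 3.3219) = 41.820 ms/bit
  a = 463 − 41.820 × 3.3219 = 324.078 ms
Then RT(8) = 324.078 + 41.820 × log₂ 8 = 324.078 + 41.820 × 3 ≈ 449.537 ms.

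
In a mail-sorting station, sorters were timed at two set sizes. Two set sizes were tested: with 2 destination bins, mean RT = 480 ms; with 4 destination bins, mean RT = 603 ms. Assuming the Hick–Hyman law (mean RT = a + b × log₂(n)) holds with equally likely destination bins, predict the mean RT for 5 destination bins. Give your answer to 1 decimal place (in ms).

642.6 ms

With log₂ n on the abscissa the relation is linear; from the two conditions:
  b = (603 − 480) / (log₂ 4 − log₂ 2) = 123 / (2 − 1) = 123.000 ms/bit
  a = 480 − 123.000 × 1 = 357.000 ms
Then RT(5) = 357.000 + 123.000 × log₂ 5 = 357.000 + 123.000 × 2.3219 ≈ 642.597 ms.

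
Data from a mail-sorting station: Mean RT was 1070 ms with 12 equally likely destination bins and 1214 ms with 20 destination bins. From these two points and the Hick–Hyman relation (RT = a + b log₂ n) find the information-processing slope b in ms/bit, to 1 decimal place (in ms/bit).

Slope: b = (1214 − 1070) / (log₂ 20 − log₂ 12) = 144/0.7370 = 195.396 ms/bit.

195.4 ms/bit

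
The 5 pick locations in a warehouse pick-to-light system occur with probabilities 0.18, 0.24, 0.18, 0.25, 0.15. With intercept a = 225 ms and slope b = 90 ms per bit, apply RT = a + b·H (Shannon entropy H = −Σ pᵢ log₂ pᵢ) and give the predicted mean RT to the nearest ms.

432 ms

Entropy contributions −pᵢ log₂ pᵢ: 0.4453, 0.4941, 0.4453, 0.5000, 0.4105; sum H = 2.2953 bits.
RT = a + bH = 225 + 90·2.2953 = 431.58 ms.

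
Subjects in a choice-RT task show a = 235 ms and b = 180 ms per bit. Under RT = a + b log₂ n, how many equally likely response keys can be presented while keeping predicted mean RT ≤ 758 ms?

7

180·log₂ n ≤ 758 − 235 = 523, giving log₂ n ≤ 2.9056 and n ≤ 7.493. The largest whole number is 7.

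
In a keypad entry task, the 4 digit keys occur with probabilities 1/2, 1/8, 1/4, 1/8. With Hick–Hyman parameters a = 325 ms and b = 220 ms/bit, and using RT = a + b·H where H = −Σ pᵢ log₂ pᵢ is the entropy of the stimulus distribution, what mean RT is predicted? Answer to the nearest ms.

710 ms

H = −Σ pᵢ log₂ pᵢ = 0.5·1 + 0.125·3 + 0.25·2 + 0.125·3 = 1.750 bits.
RT = 325 + 220 × 1.750 = 710.00 ms.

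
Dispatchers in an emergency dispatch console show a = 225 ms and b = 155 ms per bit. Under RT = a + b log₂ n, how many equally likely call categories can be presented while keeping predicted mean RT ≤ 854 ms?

Information budget: (854 − 225)/155 = 4.0581 bits, so n ≤ 2^4.0581 = 16.657 → at most 16.

16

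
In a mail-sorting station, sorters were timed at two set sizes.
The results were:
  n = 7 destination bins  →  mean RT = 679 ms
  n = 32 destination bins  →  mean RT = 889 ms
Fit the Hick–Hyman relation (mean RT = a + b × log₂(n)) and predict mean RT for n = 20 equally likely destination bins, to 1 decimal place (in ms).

824.1 ms

With log₂ n on the abscissa the relation is linear; from the two conditions:
  b = (889 − 679) / (log₂ 32 − log₂ 7) = 210 / (5 − 2.8074) = 95.775 ms/bit
  a = 679 − 95.775 × 2.8074 = 410.126 ms
Then RT(20) = 410.126 + 95.775 × log₂ 20 = 410.126 + 95.775 × 4.3219 ≈ 824.058 ms.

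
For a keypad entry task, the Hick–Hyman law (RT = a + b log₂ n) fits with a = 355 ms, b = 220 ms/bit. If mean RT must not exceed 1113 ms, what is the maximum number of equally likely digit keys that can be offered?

220·log₂ n ≤ 1113 − 355 = 758, giving log₂ n ≤ 3.4455 and n ≤ 10.894. The largest whole number is 10.

10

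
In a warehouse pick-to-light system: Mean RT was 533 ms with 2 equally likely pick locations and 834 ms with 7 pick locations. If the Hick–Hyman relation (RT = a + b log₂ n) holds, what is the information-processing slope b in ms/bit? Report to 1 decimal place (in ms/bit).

166.5 ms/bit

b = (RT₂ − RT₁)/(log₂ n₂ − log₂ n₁) = (834 − 533)/(2.8074 − 1) = 166.542 ms/bit.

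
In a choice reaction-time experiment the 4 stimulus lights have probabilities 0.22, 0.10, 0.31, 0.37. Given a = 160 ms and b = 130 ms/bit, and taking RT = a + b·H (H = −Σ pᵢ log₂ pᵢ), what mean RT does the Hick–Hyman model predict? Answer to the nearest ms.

Entropy contributions −pᵢ log₂ pᵢ: 0.4806, 0.3322, 0.5238, 0.5307; sum H = 1.8673 bits.
RT = a + bH = 160 + 130·1.8673 = 402.75 ms.

403 ms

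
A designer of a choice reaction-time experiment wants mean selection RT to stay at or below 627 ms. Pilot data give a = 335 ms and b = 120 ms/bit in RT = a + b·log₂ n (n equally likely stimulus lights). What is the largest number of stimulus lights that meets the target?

Set 335 + 120·log₂ n ≤ 627 → log₂ n ≤ (627 − 335)/120 = 2.4333.
So n ≤ 2^2.4333 = 5.401; the largest integer n is 5.

5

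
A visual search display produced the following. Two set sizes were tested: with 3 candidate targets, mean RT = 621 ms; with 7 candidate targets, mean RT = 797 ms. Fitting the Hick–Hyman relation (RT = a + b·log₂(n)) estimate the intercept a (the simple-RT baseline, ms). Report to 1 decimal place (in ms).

Slope: b = (797 − 621) / (log₂ 7 − log₂ 3) = 176/1.2224 = 143.980 ms/bit.
Intercept: a = 621 − 143.980·log₂(3) = 392.797 ms.

392.8 ms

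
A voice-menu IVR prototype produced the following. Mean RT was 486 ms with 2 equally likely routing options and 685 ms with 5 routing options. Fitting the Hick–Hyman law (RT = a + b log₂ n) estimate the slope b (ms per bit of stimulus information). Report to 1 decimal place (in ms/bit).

150.5 ms/bit

Slope: b = (685 − 486) / (log₂ 5 − log₂ 2) = 199/1.3219 = 150.538 ms/bit.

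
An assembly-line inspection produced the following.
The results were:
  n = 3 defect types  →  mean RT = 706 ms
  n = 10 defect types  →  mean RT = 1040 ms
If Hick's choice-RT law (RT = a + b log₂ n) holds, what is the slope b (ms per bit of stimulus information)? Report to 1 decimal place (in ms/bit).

Slope: b = (1040 − 706) / (log₂ 10 − log₂ 3) = 334/1.7370 = 192.289 ms/bit.

192.3 ms/bit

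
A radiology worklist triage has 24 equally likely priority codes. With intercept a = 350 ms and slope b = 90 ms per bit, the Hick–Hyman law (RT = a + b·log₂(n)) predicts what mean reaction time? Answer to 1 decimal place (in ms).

762.6 ms

log₂(24) = 4.5850 bits, so RT = 350 + 90 × 4.5850 ≈ 762.647 ms.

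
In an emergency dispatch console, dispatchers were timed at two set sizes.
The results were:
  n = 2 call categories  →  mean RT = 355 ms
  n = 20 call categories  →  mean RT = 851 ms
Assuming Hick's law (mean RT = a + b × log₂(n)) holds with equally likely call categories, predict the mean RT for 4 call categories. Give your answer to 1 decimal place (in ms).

RT is linear in log₂ n, so two points fix the line:
  b = (851 − 355) / (log₂ 20 − log₂ 2) = 496 / (4.3219 − 1) = 149.311 ms/bit
  a = 355 − 149.311 × 1 = 205.689 ms
Then RT(4) = 205.689 + 149.311 × log₂ 4 = 205.689 + 149.311 × 2 ≈ 504.311 ms.

504.3 ms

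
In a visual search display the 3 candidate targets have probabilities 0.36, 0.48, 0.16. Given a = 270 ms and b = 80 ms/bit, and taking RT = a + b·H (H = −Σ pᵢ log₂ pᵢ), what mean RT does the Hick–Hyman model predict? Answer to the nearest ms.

387 ms

H = 0.36·log₂(1/0.36) + 0.48·log₂(1/0.48) + 0.16·log₂(1/0.16) = 1.4619 bits.
RT = 270 + 80 × 1.4619 = 386.95 ms.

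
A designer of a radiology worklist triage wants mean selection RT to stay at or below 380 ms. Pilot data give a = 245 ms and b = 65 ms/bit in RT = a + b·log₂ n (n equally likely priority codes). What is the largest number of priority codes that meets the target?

65·log₂ n ≤ 380 − 245 = 135, giving log₂ n ≤ 2.0769 and n ≤ 4.219. The largest whole number is 4.

4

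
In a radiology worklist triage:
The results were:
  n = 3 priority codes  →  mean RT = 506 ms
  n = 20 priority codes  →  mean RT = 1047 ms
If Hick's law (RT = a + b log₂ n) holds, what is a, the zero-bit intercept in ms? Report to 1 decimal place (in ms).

192.7 ms

Slope: b = (1047 − 506) / (log₂ 20 − log₂ 3) = 541/2.7370 = 197.664 ms/bit.
a = RT₁ − b·log₂ n₁ = 506 − 197.664 × 1.5850 = 192.710 ms.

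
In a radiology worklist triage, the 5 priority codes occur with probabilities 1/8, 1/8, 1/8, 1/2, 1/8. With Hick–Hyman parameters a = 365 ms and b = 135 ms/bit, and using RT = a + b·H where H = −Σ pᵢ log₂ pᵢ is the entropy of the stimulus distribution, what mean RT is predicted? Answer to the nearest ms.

H = −Σ pᵢ log₂ pᵢ = 0.125·3 + 0.125·3 + 0.125·3 + 0.5·1 + 0.125·3 = 2.000 bits.
RT = 365 + 135 × 2.000 = 635.00 ms.

635 ms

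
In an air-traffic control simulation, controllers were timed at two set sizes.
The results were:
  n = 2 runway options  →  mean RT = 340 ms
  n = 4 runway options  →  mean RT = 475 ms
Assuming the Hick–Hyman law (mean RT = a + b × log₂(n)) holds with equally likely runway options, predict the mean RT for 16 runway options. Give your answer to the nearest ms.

Solve the two-equation system in a and b:
  b = (475 − 340) / (log₂ 4 − log₂ 2) = 135 / (2 − 1) = 135 ms/bit
  a = 340 − 135 × 1 = 205 ms
Then RT(16) = 205 + 135 × log₂ 16 = 205 + 135 × 4 ≈ 745.000 ms.

745 ms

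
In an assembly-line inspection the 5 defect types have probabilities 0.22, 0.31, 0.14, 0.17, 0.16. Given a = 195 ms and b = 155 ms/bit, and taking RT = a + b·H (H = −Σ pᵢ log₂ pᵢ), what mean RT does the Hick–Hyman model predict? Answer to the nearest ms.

545 ms

Entropy contributions −pᵢ log₂ pᵢ: 0.4806, 0.5238, 0.3971, 0.4346, 0.4230; sum H = 2.2591 bits.
RT = a + bH = 195 + 155·2.2591 = 545.16 ms.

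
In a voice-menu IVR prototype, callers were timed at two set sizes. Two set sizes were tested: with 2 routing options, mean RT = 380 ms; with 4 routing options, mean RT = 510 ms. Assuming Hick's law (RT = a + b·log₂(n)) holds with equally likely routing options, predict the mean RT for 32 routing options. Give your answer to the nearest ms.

900 ms

Solve the two-equation system in a and b:
  b = (510 − 380) / (log₂ 4 − log₂ 2) = 130 / (2 − 1) = 130 ms/bit
  a = 380 − 130 × 1 = 250 ms
Then RT(32) = 250 + 130 × log₂ 32 = 250 + 130 × 5 ≈ 900.000 ms.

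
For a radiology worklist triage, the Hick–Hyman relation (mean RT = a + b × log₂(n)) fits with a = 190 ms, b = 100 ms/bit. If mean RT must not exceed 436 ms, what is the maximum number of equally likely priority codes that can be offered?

5

Information budget: (436 − 190)/100 = 2.4600 bits, so n ≤ 2^2.4600 = 5.502 → at most 5.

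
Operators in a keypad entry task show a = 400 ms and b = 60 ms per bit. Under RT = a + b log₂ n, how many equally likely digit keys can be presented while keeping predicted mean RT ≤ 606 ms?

60·log₂ n ≤ 606 − 400 = 206, giving log₂ n ≤ 3.4333 and n ≤ 10.803. The largest whole number is 10.

10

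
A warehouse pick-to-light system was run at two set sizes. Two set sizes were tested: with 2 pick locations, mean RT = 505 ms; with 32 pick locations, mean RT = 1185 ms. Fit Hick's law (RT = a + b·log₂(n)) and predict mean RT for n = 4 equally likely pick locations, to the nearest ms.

Solve the two-equation system in a and b:
  b = (1185 − 505) / (log₂ 32 − log₂ 2) = 680 / (5 − 1) = 170 ms/bit
  a = 505 − 170 × 1 = 335 ms
Then RT(4) = 335 + 170 × log₂ 4 = 335 + 170 × 2 ≈ 675.000 ms.

675 ms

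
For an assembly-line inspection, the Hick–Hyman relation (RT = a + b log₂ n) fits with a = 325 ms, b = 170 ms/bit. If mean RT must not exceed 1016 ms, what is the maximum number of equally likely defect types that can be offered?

Set 325 + 170·log₂ n ≤ 1016 → log₂ n ≤ (1016 − 325)/170 = 4.0647.
So n ≤ 2^4.0647 = 16.734; the largest integer n is 16.

16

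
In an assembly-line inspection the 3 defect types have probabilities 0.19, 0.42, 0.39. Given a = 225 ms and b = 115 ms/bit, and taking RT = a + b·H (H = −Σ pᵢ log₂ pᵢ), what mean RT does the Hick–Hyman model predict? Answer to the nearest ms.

399 ms

H = 0.19·log₂(1/0.19) + 0.42·log₂(1/0.42) + 0.39·log₂(1/0.39) = 1.5107 bits.
RT = 225 + 115 × 1.5107 = 398.73 ms.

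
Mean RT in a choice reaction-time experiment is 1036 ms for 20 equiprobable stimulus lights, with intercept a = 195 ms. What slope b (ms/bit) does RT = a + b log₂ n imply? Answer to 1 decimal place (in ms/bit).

194.6 ms/bit

b = (1036 − 195) / log₂(20) = 841 / 4.3219 = 194.589 ms/bit.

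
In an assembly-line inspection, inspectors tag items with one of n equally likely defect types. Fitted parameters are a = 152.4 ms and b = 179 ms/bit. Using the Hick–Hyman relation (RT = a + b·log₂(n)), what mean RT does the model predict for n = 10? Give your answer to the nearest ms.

747 ms

log₂(10) = 3.3219 bits, so RT = 152.4 + 179 × 3.3219 ≈ 747.025 ms.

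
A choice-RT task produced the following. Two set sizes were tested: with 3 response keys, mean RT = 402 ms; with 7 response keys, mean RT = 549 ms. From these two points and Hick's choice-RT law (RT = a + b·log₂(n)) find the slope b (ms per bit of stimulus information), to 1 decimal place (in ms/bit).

b = (RT₂ − RT₁)/(log₂ n₂ − log₂ n₁) = (549 − 402)/(2.8074 − 1.5850) = 120.256 ms/bit.

120.3 ms/bit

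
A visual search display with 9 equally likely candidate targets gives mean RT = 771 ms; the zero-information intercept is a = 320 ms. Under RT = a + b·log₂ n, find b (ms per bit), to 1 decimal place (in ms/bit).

b = (771 − 320) / log₂(9) = 451 / 3.1699 = 142.275 ms/bit.

142.3 ms/bit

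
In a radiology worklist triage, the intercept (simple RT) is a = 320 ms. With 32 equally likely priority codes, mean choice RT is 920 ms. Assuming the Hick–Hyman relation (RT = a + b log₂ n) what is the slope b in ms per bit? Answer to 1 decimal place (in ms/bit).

120.0 ms/bit

32 alternatives carry log₂ 32 = 5 bits; the choice cost is 920 − 320 = 600 ms, so b = 600/5 = 120.000 ms/bit.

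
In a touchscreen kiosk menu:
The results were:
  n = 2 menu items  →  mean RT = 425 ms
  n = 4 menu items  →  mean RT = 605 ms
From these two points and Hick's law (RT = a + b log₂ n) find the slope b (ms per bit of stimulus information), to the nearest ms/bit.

The slope on a log₂ axis is (605 − 425) / (2 − 1) = 180 ms/bit.

180 ms/bit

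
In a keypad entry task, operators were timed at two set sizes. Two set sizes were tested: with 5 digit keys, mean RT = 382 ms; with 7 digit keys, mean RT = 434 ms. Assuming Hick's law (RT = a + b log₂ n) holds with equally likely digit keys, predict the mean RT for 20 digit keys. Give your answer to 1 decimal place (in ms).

RT is linear in log₂ n, so two points fix the line:
  b = (434 − 382) / (log₂ 7 − log₂ 5) = 52 / (2.8074 − 2.3219) = 107.122 ms/bit
  a = 382 − 107.122 × 2.3219 = 133.270 ms
Then RT(20) = 133.270 + 107.122 × log₂ 20 = 133.270 + 107.122 × 4.3219 ≈ 596.244 ms.

596.2 ms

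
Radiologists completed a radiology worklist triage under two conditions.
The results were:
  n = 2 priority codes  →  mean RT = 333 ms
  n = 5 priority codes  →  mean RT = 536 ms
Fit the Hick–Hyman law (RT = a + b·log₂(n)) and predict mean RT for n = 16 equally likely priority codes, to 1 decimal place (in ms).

RT is linear in log₂ n, so two points fix the line:
  b = (536 − 333) / (log₂ 5 − log₂ 2) = 203 / (2.3219 − 1) = 153.564 ms/bit
  a = 333 − 153.564 × 1 = 179.436 ms
Then RT(16) = 179.436 + 153.564 × log₂ 16 = 179.436 + 153.564 × 4 ≈ 793.691 ms.

793.7 ms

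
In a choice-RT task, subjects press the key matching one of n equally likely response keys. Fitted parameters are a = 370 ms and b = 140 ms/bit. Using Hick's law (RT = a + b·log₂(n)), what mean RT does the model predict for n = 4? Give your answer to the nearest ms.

log₂(4) = 2 bits, so RT = 370 + 140 × 2 ≈ 650.000 ms.

650 ms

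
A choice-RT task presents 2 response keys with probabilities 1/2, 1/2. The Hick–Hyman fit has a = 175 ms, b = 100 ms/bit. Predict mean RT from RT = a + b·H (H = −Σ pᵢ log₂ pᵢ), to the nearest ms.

275 ms

Each term −pᵢ log₂ pᵢ: 0.5·1 + 0.5·1; summed, H = 1.000 bits.
Mean RT = a + bH = 175 + 100·1.000 = 275.00 ms.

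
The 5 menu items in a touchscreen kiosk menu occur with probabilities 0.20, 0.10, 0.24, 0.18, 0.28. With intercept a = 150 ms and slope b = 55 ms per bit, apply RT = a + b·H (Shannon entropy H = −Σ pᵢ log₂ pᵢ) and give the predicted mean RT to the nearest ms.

274 ms

H = 0.20·log₂(1/0.20) + 0.10·log₂(1/0.10) + 0.24·log₂(1/0.24) + 0.18·log₂(1/0.18) + 0.28·log₂(1/0.28) = 2.2502 bits.
RT = 150 + 55 × 2.2502 = 273.76 ms.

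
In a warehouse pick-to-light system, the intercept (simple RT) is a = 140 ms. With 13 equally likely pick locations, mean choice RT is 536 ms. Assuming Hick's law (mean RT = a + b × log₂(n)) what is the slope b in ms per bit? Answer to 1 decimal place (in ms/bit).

107.0 ms/bit

log₂(13) = 3.7004 bits.
b = (RT − a)/log₂ n = (536 − 140) / 3.7004 = 107.014 ms/bit.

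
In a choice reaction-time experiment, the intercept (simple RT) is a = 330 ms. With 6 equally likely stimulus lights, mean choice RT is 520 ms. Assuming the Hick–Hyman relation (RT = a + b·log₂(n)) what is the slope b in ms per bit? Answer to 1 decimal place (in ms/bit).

73.5 ms/bit

log₂(6) = 2.5850 bits.
b = (RT − a)/log₂ n = (520 − 330) / 2.5850 = 73.502 ms/bit.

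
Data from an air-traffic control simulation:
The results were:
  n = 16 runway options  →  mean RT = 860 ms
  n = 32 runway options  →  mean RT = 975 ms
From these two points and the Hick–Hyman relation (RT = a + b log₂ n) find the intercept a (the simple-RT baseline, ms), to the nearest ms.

400 ms

b = (RT₂ − RT₁)/(log₂ n₂ − log₂ n₁) = (975 − 860)/(5 − 4) = 115 ms/bit.
Intercept: a = 860 − 115·log₂(16) = 400.000 ms.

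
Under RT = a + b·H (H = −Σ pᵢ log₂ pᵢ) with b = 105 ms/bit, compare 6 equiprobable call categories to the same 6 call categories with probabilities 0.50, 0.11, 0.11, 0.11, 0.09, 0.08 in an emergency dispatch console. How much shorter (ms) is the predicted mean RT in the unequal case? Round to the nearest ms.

The RT saving is b·ΔH. Equiprobable H₀ = log₂(6) = 2.5850 bits; with the given probabilities H = 2.1550 bits.
b·(H₀ − H) = 105 × (2.5850 − 2.1550) = 45.14 ms.

45 ms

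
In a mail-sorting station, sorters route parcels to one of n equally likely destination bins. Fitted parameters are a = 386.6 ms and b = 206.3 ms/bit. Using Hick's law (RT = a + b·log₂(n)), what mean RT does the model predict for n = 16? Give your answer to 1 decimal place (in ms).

log₂(16) = 4 bits, so RT = 386.6 + 206.3 × 4 ≈ 1211.800 ms.

1211.8 ms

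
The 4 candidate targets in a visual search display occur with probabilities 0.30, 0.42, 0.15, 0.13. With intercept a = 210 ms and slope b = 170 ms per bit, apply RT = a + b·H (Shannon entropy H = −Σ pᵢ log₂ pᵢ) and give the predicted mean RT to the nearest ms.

Entropy contributions −pᵢ log₂ pᵢ: 0.5211, 0.5256, 0.4105, 0.3826; sum H = 1.8399 bits.
RT = a + bH = 210 + 170·1.8399 = 522.79 ms.

523 ms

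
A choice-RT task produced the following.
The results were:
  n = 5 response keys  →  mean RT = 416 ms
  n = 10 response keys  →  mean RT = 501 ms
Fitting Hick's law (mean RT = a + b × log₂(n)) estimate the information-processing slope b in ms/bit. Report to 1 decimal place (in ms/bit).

Slope: b = (501 − 416) / (log₂ 10 − log₂ 5) = 85/1.0000 = 85.000 ms/bit.

85.0 ms/bit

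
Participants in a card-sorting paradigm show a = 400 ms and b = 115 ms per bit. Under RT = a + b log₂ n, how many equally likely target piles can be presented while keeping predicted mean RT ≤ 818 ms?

Information budget: (818 − 400)/115 = 3.6348 bits, so n ≤ 2^3.6348 = 12.422 → at most 12.

12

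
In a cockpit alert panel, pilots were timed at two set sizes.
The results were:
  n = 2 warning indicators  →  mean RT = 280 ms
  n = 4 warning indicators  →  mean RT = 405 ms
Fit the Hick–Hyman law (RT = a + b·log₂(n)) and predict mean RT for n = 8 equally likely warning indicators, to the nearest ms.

With log₂ n on the abscissa the relation is linear; from the two conditions:
  b = (405 − 280) / (log₂ 4 − log₂ 2) = 125 / (2 − 1) = 125 ms/bit
  a = 280 − 125 × 1 = 155 ms
Then RT(8) = 155 + 125 × log₂ 8 = 155 + 125 × 3 ≈ 530.000 ms.

530 ms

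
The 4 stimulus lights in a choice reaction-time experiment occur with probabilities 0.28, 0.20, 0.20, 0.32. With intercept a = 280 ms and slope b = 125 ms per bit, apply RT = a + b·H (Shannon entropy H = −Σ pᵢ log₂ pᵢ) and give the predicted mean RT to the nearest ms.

526 ms

H = 0.28·log₂(1/0.28) + 0.20·log₂(1/0.20) + 0.20·log₂(1/0.20) + 0.32·log₂(1/0.32) = 1.9690 bits.
RT = 280 + 125 × 1.9690 = 526.13 ms.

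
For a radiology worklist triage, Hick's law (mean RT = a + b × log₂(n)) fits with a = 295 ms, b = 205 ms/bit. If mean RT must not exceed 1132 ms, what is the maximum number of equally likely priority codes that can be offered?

16

205·log₂ n ≤ 1132 − 295 = 837, giving log₂ n ≤ 4.0829 and n ≤ 16.947. The largest whole number is 16.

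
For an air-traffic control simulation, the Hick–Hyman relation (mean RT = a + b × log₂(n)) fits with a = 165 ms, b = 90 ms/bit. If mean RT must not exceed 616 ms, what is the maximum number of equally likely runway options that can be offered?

Set 165 + 90·log₂ n ≤ 616 → log₂ n ≤ (616 − 165)/90 = 5.0111.
So n ≤ 2^5.0111 = 32.247; the largest integer n is 32.

32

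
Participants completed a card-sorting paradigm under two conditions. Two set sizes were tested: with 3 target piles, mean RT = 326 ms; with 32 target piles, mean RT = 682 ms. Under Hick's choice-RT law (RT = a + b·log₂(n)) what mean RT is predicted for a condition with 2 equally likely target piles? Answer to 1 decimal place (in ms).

265.0 ms

Solve the two-equation system in a and b:
  b = (682 − 326) / (log₂ 32 − log₂ 3) = 356 / (5 − 1.5850) = 104.245 ms/bit
  a = 326 − 104.245 × 1.5850 = 160.776 ms
Then RT(2) = 160.776 + 104.245 × log₂ 2 = 160.776 + 104.245 × 1 ≈ 265.021 ms.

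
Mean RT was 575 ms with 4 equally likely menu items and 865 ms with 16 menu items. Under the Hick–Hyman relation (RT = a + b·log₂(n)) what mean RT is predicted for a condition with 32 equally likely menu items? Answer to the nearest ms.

RT is linear in log₂ n, so two points fix the line:
  b = (865 − 575) / (log₂ 16 − log₂ 4) = 290 / (4 − 2) = 145 ms/bit
  a = 575 − 145 × 2 = 285 ms
Then RT(32) = 285 + 145 × log₂ 32 = 285 + 145 × 5 ≈ 1010.000 ms.

1010 ms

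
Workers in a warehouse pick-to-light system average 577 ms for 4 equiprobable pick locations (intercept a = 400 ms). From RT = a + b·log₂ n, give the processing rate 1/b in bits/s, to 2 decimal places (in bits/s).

b = (577 − 400)/log₂ 4 = 177/2 = 88.500 ms per bit = 0.08850 s/bit; the reciprocal is 11.299 bits/s.

11.30 bits/s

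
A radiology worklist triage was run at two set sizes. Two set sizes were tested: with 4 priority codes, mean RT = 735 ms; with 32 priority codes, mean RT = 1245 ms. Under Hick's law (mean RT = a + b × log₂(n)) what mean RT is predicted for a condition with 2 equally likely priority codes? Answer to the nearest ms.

Fit slope and intercept:
  b = (1245 − 735) / (log₂ 32 − log₂ 4) = 510 / (5 − 2) = 170 ms/bit
  a = 735 − 170 × 2 = 395 ms
Then RT(2) = 395 + 170 × log₂ 2 = 395 + 170 × 1 ≈ 565.000 ms.

565 ms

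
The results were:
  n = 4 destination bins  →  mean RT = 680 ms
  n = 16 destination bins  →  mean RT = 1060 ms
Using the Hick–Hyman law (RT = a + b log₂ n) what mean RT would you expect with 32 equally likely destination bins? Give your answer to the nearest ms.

Fit slope and intercept:
  b = (1060 − 680) / (log₂ 16 − log₂ 4) = 380 / (4 − 2) = 190 ms/bit
  a = 680 − 190 × 2 = 300 ms
Then RT(32) = 300 + 190 × log₂ 32 = 300 + 190 × 5 ≈ 1250.000 ms.

1250 ms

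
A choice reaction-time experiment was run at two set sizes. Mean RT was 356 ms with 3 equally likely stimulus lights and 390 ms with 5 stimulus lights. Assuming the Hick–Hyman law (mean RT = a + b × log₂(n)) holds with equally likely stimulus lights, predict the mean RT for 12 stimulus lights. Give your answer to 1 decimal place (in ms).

Fit slope and intercept:
  b = (390 − 356) / (log₂ 5 − log₂ 3) = 34 / (2.3219 − 1.5850) = 46.135 ms/bit
  a = 356 − 46.135 × 1.5850 = 282.878 ms
Then RT(12) = 282.878 + 46.135 × log₂ 12 = 282.878 + 46.135 × 3.5850 ≈ 448.270 ms.

448.3 ms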